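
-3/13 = -0.23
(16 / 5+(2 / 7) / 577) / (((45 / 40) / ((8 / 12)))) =1034144 / 545265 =1.90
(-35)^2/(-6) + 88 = -697/6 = -116.17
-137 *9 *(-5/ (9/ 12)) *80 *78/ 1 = 51292800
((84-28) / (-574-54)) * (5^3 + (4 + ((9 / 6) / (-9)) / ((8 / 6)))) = -7217 / 628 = -11.49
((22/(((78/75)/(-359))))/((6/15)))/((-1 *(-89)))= -493625/2314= -213.32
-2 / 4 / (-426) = 1 / 852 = 0.00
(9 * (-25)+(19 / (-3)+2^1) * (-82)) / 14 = 391 / 42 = 9.31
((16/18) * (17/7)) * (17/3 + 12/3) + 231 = 47603/189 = 251.87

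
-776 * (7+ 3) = -7760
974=974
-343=-343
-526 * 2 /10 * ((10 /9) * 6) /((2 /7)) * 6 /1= -14728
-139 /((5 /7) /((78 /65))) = -5838 /25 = -233.52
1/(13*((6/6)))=1/13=0.08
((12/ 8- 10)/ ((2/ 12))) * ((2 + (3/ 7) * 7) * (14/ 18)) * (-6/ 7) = 170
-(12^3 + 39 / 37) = -63975 / 37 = -1729.05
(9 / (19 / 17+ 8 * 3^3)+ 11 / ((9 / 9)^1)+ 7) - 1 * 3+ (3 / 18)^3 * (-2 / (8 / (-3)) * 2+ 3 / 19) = 15.05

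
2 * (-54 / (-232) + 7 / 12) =142 / 87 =1.63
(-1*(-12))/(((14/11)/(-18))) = -1188/7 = -169.71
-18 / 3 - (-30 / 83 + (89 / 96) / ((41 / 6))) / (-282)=-92138309 / 15354336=-6.00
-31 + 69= 38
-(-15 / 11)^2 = -225 / 121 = -1.86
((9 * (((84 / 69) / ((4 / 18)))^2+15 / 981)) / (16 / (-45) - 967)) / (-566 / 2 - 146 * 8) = 701203095 / 3642069477941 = 0.00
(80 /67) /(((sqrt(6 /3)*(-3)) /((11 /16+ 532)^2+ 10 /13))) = -4721712185*sqrt(2) /83616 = -79859.23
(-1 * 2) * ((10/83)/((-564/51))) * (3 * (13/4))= 3315/15604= 0.21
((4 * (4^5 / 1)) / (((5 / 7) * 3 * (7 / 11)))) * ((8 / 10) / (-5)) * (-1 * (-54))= -25952.26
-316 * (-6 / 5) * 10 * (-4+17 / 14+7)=111864 / 7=15980.57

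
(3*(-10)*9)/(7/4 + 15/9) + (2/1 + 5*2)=-2748/41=-67.02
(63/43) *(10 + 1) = 693/43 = 16.12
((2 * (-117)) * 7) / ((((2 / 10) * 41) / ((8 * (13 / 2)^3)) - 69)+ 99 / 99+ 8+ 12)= 17993430 / 527239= 34.13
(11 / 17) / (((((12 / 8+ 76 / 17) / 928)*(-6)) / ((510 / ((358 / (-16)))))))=382.06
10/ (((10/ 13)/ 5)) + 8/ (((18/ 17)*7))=4163/ 63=66.08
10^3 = 1000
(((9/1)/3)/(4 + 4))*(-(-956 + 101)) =320.62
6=6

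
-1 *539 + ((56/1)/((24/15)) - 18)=-522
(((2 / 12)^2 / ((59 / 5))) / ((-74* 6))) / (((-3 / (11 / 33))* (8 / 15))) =25 / 22633344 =0.00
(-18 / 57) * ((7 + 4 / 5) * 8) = -1872 / 95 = -19.71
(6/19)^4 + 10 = 10.01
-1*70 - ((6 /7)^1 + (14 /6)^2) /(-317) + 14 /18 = -153560 /2219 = -69.20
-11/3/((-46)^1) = 11/138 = 0.08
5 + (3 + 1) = 9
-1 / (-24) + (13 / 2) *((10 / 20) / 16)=47 / 192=0.24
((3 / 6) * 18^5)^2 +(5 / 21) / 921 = 17264101657533701 / 19341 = 892616806656.00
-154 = -154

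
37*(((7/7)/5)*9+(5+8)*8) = 3914.60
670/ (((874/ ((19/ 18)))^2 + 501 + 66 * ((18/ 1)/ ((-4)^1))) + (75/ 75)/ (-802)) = 107468/ 110000395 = 0.00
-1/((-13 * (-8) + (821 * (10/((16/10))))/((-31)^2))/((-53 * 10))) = 2037320/420301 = 4.85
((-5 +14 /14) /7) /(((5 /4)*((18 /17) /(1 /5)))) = -136 /1575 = -0.09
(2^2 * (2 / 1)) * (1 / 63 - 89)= -44848 / 63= -711.87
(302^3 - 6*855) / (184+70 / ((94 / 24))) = 647154233 / 4744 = 136415.31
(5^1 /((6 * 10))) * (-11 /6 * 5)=-55 /72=-0.76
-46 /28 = -23 /14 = -1.64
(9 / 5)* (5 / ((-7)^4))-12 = -28803 / 2401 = -12.00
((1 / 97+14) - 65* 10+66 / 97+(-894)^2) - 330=77432257 / 97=798270.69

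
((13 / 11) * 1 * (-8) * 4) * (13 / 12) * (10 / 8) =-1690 / 33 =-51.21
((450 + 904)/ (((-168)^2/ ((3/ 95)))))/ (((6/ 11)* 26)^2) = 81917/ 10875271680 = 0.00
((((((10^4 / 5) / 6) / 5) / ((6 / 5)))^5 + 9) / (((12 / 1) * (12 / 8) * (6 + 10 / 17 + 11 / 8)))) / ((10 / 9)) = 1062500018068994 / 319750335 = 3322905.10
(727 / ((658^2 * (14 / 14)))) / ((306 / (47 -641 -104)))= -253723 / 66243492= -0.00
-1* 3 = -3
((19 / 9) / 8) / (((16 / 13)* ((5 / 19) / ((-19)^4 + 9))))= 61163869 / 576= 106187.27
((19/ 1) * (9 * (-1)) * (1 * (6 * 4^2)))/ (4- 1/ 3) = -49248/ 11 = -4477.09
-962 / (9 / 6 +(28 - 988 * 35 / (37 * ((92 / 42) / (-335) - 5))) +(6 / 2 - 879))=2507312548 / 1719738061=1.46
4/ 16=1/ 4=0.25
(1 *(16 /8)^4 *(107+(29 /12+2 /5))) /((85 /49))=1291444 /1275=1012.90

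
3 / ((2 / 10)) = 15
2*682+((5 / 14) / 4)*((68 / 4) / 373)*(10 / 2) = 28491657 / 20888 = 1364.02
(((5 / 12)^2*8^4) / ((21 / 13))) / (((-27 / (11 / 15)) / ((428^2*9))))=-19711933.78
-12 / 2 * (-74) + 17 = 461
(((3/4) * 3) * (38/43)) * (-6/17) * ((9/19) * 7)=-1701/731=-2.33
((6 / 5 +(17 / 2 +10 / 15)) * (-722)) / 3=-112271 / 45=-2494.91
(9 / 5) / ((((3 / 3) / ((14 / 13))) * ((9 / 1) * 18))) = 7 / 585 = 0.01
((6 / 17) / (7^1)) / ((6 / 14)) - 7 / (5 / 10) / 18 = -0.66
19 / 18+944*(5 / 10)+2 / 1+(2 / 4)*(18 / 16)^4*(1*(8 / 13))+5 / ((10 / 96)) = 523.55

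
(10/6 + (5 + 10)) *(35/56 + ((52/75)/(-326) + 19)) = 1919117/5868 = 327.05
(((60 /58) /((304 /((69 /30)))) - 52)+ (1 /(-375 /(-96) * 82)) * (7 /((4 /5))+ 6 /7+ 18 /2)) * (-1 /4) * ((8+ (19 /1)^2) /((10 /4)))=147828600729 /77140000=1916.37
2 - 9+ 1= -6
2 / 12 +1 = 7 / 6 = 1.17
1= 1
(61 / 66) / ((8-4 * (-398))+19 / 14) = 427 / 739827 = 0.00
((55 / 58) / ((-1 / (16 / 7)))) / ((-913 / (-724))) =-28960 / 16849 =-1.72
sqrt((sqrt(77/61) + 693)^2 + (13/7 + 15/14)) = sqrt(16571016 * sqrt(4697) + 350256336150)/854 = 694.13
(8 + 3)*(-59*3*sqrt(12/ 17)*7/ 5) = -2290.13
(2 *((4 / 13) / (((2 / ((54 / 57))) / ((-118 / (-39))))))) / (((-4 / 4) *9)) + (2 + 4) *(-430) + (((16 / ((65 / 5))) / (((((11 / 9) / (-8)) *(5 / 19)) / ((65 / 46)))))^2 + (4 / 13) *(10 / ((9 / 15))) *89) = -155707740268 / 616598697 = -252.53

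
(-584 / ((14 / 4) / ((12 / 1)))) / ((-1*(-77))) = -14016 / 539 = -26.00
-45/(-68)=45/68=0.66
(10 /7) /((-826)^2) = 5 /2387966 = 0.00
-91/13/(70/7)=-7/10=-0.70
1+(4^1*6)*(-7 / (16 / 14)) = -146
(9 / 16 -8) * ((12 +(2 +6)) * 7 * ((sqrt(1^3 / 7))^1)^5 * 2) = -85 * sqrt(7) / 14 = -16.06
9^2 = 81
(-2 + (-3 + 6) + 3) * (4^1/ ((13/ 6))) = 96/ 13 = 7.38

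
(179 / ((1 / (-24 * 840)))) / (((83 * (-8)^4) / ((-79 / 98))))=8.56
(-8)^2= 64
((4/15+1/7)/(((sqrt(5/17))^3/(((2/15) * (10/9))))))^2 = 145346192/1004653125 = 0.14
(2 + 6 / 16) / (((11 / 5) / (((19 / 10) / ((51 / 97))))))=3.90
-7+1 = -6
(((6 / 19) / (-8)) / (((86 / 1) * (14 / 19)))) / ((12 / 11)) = -11 / 19264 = -0.00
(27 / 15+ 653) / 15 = 3274 / 75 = 43.65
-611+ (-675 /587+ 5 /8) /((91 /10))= -611.06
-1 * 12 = -12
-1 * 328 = -328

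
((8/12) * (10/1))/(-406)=-10/609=-0.02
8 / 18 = 0.44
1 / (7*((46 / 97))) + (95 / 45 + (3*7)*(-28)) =-1697033 / 2898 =-585.59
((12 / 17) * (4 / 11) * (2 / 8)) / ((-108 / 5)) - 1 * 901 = -1516388 / 1683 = -901.00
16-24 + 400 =392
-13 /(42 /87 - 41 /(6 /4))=1131 /2336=0.48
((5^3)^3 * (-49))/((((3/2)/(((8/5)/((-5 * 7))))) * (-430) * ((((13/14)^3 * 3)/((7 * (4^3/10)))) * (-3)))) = 107564800000/2550717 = 42170.42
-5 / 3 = -1.67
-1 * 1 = -1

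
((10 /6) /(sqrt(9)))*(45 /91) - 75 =-6800 /91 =-74.73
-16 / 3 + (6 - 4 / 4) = -0.33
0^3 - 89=-89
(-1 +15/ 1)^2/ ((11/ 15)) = 2940/ 11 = 267.27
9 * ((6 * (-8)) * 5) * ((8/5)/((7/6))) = -20736/7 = -2962.29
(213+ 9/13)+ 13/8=22393/104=215.32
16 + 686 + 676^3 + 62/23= 308916480.70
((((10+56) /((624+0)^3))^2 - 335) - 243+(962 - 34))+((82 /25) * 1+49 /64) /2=352.02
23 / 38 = 0.61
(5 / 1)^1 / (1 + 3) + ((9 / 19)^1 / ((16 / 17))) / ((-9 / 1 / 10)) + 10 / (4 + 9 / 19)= 7561 / 2584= 2.93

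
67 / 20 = 3.35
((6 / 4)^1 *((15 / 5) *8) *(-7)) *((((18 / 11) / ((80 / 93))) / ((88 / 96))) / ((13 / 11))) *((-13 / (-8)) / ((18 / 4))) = -17577 / 110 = -159.79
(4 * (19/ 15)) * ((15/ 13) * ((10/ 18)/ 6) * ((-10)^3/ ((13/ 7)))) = -1330000/ 4563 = -291.47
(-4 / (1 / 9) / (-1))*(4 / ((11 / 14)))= 2016 / 11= 183.27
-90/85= -18/17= -1.06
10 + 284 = 294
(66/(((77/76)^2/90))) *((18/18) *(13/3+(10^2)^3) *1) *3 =9357160547520/539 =17360223650.32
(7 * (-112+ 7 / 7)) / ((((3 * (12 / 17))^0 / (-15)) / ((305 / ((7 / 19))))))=9648675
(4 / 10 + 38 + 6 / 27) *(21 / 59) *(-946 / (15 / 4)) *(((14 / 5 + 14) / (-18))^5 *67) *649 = 18247635872553472 / 170859375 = 106799149.14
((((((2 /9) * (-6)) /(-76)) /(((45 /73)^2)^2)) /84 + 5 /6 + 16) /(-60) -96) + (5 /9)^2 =-113057586621991 /1178027550000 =-95.97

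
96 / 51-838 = -14214 / 17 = -836.12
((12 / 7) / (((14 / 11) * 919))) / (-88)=-3 / 180124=-0.00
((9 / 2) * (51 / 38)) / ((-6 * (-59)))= 153 / 8968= 0.02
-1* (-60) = 60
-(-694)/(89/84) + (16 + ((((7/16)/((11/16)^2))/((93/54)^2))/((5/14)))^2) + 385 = 1056.77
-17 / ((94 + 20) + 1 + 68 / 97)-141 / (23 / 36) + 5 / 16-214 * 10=-9749140315 / 4130064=-2360.53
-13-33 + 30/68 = -45.56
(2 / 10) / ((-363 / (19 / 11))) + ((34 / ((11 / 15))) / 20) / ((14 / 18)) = 832819 / 279510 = 2.98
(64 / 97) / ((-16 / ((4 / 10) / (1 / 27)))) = -216 / 485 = -0.45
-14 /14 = -1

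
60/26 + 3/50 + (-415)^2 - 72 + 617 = 112302039/650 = 172772.37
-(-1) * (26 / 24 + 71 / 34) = 3.17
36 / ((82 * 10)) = 9 / 205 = 0.04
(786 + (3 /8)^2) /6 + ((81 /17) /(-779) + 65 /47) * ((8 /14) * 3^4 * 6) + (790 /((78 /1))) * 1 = 11386626690287 /21749879424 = 523.53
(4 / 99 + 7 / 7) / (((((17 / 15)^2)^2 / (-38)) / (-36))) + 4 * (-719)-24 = -1871734900 / 918731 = -2037.30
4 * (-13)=-52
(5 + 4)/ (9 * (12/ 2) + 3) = 3/ 19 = 0.16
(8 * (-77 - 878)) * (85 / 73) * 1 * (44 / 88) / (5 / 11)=-714340 / 73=-9785.48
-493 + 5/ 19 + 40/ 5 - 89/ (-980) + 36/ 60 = -9012937/ 18620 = -484.05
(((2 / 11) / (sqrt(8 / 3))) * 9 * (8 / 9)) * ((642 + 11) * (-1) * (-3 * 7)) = 54852 * sqrt(6) / 11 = 12214.49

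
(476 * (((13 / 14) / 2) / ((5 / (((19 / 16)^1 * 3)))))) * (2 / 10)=12597 / 400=31.49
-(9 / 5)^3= -729 / 125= -5.83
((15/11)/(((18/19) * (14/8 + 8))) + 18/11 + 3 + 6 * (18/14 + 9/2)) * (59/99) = 20994560/891891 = 23.54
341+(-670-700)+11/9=-9250/9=-1027.78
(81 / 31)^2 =6561 / 961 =6.83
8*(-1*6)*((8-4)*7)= -1344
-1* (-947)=947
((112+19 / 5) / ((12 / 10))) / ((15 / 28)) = 2702 / 15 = 180.13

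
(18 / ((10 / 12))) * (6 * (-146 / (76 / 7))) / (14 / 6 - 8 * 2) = 496692 / 3895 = 127.52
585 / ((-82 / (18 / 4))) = -5265 / 164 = -32.10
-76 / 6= -38 / 3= -12.67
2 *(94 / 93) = 188 / 93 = 2.02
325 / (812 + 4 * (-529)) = -325 / 1304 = -0.25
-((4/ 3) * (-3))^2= -16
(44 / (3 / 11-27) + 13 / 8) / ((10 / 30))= -25 / 392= -0.06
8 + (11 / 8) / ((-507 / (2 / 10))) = 162229 / 20280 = 8.00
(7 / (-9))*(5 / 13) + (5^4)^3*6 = 171386718715 / 117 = 1464843749.70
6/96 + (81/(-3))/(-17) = 449/272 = 1.65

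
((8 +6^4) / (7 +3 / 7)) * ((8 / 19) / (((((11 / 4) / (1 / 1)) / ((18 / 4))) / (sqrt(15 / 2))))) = 164304 * sqrt(30) / 2717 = 331.22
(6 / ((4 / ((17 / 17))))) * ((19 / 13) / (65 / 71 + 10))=4047 / 20150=0.20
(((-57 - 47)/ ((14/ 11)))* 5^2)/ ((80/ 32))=-5720/ 7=-817.14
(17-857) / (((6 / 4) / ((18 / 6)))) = -1680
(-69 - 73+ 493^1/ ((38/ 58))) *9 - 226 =100097/ 19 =5268.26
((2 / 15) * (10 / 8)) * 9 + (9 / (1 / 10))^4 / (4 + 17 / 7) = 20412003 / 2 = 10206001.50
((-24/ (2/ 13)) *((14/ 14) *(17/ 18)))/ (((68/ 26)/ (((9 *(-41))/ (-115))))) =-20787/ 115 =-180.76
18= 18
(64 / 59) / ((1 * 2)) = 32 / 59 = 0.54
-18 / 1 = -18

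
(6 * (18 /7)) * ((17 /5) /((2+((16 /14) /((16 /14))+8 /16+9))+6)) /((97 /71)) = 260712 /125615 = 2.08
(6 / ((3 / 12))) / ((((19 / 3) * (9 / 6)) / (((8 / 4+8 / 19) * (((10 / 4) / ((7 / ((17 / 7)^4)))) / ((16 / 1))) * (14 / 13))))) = 57629490 / 11267893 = 5.11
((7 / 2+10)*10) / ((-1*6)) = -22.50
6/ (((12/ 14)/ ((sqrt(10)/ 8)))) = 7*sqrt(10)/ 8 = 2.77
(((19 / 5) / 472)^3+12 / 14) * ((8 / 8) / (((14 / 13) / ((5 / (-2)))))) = -1025252592169 / 515254835200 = -1.99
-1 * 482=-482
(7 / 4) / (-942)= -0.00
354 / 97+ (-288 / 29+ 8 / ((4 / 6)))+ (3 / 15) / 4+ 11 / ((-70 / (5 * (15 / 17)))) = 33977977 / 6694940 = 5.08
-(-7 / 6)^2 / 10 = -0.14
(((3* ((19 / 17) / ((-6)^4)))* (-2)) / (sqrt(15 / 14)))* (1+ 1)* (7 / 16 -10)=19* sqrt(210) / 2880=0.10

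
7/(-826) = -1/118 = -0.01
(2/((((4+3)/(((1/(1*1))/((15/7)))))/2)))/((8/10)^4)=125/192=0.65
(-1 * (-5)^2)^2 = 625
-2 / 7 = -0.29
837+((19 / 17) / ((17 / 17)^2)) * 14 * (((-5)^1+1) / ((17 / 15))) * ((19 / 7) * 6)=-18027 / 289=-62.38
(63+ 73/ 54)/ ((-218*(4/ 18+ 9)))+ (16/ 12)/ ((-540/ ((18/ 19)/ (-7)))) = -6860249/ 216585180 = -0.03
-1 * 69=-69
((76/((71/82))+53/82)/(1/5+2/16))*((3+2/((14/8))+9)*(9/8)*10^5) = 1170999000000/2911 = 402266918.58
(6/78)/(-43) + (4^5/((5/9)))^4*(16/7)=64521083944314072809/2445625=26382247459980.20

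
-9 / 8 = -1.12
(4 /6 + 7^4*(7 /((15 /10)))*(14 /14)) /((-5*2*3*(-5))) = 16808 /225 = 74.70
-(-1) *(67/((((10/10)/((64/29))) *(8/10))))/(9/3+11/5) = 35.54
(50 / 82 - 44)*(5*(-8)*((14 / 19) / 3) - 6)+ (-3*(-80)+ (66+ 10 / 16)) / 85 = 8917887 / 12920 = 690.24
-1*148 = -148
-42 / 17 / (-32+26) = 7 / 17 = 0.41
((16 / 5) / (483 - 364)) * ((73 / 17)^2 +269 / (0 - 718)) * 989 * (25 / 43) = 3448602520 / 12346369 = 279.32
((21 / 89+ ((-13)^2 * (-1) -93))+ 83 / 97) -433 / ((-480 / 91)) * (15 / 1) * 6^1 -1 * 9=983216393 / 138128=7118.15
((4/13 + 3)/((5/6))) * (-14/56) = -129/130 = -0.99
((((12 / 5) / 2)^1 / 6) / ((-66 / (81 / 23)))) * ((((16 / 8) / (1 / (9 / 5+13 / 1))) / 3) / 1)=-666 / 6325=-0.11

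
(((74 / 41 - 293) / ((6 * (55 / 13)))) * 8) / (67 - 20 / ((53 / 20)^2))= -1743905852 / 1219073295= -1.43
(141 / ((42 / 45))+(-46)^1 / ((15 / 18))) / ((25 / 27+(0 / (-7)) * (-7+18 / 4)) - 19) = -181197 / 34160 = -5.30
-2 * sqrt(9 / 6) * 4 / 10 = -2 * sqrt(6) / 5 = -0.98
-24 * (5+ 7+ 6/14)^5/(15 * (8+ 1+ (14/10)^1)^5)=-3115130754375/798761145728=-3.90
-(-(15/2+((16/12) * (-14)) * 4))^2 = -162409/36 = -4511.36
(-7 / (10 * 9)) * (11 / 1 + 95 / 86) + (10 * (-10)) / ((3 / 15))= -1292429 / 2580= -500.94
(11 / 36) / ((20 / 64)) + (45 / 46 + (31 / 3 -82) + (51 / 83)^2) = -988705519 / 14260230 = -69.33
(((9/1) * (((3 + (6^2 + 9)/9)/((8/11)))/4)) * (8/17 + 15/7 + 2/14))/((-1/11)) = -89298/119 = -750.40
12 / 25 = 0.48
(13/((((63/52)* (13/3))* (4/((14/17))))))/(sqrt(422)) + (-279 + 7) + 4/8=-543/2 + 13* sqrt(422)/10761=-271.48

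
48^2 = 2304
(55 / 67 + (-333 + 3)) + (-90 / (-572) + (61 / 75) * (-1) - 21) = -504202657 / 1437150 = -350.84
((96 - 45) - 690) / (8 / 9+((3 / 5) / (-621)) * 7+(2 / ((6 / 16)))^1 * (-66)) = 661365 / 363407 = 1.82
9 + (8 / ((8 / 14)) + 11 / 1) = 34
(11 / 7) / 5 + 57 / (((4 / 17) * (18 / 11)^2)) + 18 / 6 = 93.78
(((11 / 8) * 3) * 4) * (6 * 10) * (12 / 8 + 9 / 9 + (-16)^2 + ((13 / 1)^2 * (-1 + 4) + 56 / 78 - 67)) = 8998935 / 13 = 692225.77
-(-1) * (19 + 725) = 744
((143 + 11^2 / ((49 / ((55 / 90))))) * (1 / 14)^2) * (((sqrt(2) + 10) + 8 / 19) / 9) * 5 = 637285 * sqrt(2) / 1555848 + 7010135 / 1642284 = 4.85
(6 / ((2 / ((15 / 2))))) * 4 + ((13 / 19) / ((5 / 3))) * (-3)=88.77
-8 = -8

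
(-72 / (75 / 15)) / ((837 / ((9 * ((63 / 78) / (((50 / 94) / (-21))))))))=248724 / 50375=4.94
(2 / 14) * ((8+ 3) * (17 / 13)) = 187 / 91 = 2.05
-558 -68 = -626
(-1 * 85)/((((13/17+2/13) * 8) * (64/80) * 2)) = -93925/12992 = -7.23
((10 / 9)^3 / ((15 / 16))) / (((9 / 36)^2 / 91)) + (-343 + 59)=4038092 / 2187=1846.41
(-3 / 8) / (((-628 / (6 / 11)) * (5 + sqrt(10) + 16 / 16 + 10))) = 3 / 141614 - 3 * sqrt(10) / 2265824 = 0.00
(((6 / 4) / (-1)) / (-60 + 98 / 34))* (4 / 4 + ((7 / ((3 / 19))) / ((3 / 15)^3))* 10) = 1455.36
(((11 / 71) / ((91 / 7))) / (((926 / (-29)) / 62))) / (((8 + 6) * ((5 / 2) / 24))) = -237336 / 14957215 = -0.02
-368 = -368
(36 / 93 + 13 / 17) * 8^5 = 19890176 / 527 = 37742.27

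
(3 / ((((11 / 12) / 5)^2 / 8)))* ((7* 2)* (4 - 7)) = -3628800 / 121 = -29990.08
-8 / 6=-4 / 3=-1.33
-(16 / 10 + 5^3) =-633 / 5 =-126.60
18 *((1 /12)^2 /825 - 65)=-7721999 /6600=-1170.00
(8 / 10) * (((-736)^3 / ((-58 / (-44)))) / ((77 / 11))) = -35084566528 / 1015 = -34566075.40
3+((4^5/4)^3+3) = 16777222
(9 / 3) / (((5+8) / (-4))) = -0.92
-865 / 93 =-9.30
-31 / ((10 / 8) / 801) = -99324 / 5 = -19864.80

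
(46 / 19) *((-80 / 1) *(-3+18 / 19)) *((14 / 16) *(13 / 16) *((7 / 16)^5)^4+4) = 2776080570663481871837160100455 / 1745688883523524528275718144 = 1590.25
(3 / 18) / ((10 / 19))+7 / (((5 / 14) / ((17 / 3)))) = 6683 / 60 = 111.38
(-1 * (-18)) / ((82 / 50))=450 / 41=10.98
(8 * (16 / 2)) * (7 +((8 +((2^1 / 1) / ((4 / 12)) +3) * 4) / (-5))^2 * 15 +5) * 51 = 19153152 / 5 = 3830630.40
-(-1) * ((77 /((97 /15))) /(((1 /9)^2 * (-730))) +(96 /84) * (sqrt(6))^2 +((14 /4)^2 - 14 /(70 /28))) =12080401 /991340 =12.19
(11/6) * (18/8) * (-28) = -231/2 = -115.50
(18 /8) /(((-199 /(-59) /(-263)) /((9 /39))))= -418959 /10348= -40.49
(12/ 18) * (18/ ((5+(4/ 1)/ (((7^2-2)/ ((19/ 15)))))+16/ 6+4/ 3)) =8460/ 6421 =1.32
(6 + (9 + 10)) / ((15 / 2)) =10 / 3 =3.33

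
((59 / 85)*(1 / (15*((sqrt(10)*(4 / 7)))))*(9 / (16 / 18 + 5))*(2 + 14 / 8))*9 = 301077*sqrt(10) / 720800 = 1.32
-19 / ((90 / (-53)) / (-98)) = -49343 / 45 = -1096.51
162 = 162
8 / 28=2 / 7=0.29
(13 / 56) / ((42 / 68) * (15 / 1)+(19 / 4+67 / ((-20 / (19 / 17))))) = 1105 / 48888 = 0.02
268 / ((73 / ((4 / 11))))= 1072 / 803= 1.33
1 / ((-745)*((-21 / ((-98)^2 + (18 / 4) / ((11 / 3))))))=42263 / 68838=0.61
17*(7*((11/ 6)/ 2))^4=597601697/ 20736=28819.53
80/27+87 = 2429/27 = 89.96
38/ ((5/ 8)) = 304/ 5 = 60.80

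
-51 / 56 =-0.91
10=10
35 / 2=17.50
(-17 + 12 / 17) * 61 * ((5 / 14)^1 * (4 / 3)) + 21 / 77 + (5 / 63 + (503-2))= 330419 / 11781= 28.05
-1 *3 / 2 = -3 / 2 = -1.50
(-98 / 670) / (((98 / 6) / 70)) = -42 / 67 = -0.63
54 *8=432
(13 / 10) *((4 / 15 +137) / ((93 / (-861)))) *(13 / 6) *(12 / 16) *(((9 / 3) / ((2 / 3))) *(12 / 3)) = -299603031 / 6200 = -48323.07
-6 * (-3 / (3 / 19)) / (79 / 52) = 5928 / 79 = 75.04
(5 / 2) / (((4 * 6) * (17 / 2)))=5 / 408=0.01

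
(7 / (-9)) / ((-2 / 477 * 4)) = 371 / 8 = 46.38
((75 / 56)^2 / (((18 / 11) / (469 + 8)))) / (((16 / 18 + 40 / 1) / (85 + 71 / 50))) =5101264575 / 4616192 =1105.08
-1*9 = -9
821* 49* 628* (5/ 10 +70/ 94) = 1477933002/ 47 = 31445383.02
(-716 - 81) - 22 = -819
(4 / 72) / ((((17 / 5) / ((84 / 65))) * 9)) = 14 / 5967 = 0.00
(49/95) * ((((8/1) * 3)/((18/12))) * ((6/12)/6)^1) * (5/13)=196/741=0.26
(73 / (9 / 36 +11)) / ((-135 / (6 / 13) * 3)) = -584 / 78975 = -0.01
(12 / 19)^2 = 144 / 361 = 0.40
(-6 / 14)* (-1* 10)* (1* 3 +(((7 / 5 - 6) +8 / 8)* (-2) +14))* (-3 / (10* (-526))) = 1089 / 18410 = 0.06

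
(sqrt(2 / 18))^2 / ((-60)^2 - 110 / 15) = 1 / 32334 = 0.00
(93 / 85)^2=8649 / 7225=1.20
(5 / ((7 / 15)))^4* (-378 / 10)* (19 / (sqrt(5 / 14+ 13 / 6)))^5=-3807582548203125* sqrt(1113) / 1042139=-121890893602.74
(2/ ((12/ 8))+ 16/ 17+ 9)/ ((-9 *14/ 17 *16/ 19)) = -10925/ 6048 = -1.81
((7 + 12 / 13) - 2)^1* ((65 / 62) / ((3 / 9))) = 18.63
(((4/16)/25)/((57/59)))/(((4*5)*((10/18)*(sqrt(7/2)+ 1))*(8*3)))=-59/3800000+ 59*sqrt(14)/7600000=0.00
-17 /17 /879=-1 /879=-0.00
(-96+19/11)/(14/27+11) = -27999/3421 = -8.18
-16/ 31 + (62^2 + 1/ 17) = 2025547/ 527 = 3843.54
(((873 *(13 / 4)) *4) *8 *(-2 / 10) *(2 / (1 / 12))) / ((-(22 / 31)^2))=523506672 / 605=865300.28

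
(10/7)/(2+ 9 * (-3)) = -2/35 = -0.06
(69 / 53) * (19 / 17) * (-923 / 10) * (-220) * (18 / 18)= 26621166 / 901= 29546.24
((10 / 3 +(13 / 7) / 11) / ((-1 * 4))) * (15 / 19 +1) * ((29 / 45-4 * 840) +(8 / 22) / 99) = 251565351263 / 47796210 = 5263.29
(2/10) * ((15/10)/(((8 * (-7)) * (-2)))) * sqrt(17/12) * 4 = sqrt(51)/560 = 0.01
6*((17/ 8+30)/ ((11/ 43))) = 33153/ 44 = 753.48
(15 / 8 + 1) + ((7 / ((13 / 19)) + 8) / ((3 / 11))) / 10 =4971 / 520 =9.56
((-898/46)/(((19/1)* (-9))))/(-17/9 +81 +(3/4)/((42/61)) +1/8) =6286/4422877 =0.00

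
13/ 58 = 0.22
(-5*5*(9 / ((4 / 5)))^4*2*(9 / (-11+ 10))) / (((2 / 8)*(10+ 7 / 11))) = 1127671875 / 416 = 2710749.70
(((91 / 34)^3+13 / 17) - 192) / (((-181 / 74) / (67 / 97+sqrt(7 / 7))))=10259078097 / 86257541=118.94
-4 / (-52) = 1 / 13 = 0.08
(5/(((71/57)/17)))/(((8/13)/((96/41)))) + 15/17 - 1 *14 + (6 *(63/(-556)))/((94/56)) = 79570265869/323298571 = 246.12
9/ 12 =3/ 4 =0.75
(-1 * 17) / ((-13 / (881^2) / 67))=884047379 / 13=68003644.54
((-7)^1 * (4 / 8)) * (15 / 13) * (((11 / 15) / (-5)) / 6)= 77 / 780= 0.10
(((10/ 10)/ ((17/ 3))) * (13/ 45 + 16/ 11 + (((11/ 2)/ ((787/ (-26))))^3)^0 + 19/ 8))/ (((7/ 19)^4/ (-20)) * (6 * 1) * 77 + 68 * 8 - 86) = 2641476349/ 1338132091956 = 0.00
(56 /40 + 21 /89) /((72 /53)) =4823 /4005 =1.20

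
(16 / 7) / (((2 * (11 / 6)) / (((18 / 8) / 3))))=36 / 77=0.47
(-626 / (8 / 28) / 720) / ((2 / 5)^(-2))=-2191 / 4500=-0.49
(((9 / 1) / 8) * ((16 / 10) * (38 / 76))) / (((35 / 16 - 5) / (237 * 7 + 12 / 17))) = -45144 / 85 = -531.11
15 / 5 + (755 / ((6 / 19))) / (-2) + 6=-14237 / 12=-1186.42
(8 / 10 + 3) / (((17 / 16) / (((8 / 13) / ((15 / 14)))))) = 34048 / 16575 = 2.05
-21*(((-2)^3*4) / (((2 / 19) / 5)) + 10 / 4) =63735 / 2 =31867.50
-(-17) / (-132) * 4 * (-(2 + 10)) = 68 / 11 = 6.18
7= 7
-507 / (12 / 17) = -2873 / 4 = -718.25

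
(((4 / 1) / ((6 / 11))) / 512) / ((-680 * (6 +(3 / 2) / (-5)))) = -11 / 2976768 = -0.00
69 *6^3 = 14904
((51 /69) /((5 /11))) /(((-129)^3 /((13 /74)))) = -2431 /18268323390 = -0.00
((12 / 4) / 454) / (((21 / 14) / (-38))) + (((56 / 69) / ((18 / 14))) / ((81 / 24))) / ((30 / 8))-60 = -60.12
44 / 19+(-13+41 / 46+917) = 792899 / 874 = 907.21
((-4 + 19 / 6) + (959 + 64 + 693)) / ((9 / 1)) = 10291 / 54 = 190.57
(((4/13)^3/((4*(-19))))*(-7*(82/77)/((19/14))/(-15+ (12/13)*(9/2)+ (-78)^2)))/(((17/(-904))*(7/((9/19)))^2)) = -64046592/758712318661297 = -0.00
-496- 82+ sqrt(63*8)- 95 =-673+ 6*sqrt(14) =-650.55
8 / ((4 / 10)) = 20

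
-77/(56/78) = -429/4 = -107.25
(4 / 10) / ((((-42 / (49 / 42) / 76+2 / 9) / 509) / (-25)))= 20241.63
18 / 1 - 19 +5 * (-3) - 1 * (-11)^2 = -137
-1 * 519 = -519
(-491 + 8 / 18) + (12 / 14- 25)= -32426 / 63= -514.70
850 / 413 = 2.06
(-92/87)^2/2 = 4232/7569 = 0.56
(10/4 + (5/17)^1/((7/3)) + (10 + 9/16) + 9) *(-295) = -6545.62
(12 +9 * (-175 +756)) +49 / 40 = 209689 / 40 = 5242.22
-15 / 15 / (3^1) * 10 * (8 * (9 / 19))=-240 / 19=-12.63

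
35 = 35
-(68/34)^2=-4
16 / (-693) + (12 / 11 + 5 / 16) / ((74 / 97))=1490473 / 820512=1.82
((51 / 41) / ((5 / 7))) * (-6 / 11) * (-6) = 12852 / 2255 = 5.70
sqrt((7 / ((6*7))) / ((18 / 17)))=sqrt(51) / 18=0.40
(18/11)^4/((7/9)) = 944784/102487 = 9.22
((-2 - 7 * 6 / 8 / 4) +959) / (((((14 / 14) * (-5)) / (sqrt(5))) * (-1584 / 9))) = 15291 * sqrt(5) / 14080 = 2.43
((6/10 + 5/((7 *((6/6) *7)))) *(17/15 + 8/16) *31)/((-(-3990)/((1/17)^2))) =1333/43241625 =0.00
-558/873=-62/97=-0.64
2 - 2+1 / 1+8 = 9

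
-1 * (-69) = 69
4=4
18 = 18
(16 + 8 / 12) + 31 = 143 / 3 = 47.67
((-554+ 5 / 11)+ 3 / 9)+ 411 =-4693 / 33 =-142.21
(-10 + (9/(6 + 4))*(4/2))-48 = -281/5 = -56.20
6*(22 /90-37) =-3308 /15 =-220.53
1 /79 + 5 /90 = 97 /1422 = 0.07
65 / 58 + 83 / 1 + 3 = 5053 / 58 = 87.12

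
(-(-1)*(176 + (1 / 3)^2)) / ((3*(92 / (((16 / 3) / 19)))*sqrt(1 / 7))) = 6340*sqrt(7) / 35397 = 0.47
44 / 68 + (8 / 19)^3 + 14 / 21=485665 / 349809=1.39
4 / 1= 4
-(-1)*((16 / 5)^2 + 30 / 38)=5239 / 475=11.03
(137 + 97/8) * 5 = 5965/8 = 745.62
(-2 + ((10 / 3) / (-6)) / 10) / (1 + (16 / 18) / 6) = -111 / 62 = -1.79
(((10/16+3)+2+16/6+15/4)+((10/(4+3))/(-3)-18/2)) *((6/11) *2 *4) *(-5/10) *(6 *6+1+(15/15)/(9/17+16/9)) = -5695234/27181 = -209.53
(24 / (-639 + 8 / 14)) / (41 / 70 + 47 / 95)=-74480 / 2140651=-0.03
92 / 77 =1.19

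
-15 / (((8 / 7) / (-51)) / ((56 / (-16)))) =-37485 / 16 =-2342.81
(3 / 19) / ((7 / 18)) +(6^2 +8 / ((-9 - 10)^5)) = 631014226 / 17332693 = 36.41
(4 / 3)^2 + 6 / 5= 134 / 45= 2.98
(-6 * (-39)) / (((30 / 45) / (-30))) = -10530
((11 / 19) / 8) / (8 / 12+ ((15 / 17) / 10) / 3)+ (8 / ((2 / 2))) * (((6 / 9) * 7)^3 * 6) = 236911033 / 48564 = 4878.33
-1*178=-178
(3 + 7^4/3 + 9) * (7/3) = 17059/9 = 1895.44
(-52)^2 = 2704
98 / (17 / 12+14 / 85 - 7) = -99960 / 5527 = -18.09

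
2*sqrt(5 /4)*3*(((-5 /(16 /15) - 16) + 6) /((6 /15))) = -3525*sqrt(5) /32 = -246.32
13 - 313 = -300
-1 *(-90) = 90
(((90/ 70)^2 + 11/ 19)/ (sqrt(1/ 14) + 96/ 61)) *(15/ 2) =182531520/ 16665299 - 57991785 *sqrt(14)/ 116657093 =9.09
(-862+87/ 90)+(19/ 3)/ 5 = -25793/ 30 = -859.77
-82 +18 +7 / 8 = -505 / 8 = -63.12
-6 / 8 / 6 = -1 / 8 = -0.12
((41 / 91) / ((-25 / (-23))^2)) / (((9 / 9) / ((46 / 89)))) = 997694 / 5061875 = 0.20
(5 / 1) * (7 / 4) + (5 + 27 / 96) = 449 / 32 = 14.03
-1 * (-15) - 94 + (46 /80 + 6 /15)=-3121 /40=-78.02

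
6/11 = 0.55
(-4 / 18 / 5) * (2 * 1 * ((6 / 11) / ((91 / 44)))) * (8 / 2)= -128 / 1365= -0.09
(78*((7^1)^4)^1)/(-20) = -93639/10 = -9363.90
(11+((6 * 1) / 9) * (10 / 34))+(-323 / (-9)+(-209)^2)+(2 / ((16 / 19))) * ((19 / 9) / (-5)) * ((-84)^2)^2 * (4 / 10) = -76218653483 / 3825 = -19926445.36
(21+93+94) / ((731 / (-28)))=-5824 / 731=-7.97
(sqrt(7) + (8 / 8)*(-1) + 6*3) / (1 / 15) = 15*sqrt(7) + 255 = 294.69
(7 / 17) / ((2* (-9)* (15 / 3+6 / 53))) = -371 / 82926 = -0.00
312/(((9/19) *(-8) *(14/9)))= -741/14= -52.93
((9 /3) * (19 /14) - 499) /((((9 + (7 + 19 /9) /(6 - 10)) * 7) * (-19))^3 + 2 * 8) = 20204964 /29174879041315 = 0.00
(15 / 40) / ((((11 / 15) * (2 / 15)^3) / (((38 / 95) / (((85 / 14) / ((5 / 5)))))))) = 42525 / 2992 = 14.21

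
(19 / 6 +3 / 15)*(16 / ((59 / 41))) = 33128 / 885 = 37.43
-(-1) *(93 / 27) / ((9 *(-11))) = -31 / 891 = -0.03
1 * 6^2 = 36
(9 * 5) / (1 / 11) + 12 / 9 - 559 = -188 / 3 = -62.67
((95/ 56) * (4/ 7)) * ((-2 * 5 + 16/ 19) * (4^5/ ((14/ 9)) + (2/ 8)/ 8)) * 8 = -64146405/ 1372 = -46753.94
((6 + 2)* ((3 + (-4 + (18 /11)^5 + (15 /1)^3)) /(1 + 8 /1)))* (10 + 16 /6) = 165763795168 /4348377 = 38120.84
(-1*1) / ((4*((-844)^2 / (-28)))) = 7 / 712336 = 0.00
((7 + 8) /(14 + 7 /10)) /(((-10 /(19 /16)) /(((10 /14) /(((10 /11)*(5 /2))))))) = -209 /5488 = -0.04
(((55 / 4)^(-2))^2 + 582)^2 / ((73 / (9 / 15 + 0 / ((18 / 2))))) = 85088091314411904108 / 30562887330078125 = 2784.03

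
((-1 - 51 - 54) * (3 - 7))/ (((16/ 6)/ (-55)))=-8745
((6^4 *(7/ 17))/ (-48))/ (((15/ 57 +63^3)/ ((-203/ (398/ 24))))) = 4373838/ 8036143967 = 0.00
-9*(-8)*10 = 720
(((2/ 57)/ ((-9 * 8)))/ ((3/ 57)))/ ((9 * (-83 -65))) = 0.00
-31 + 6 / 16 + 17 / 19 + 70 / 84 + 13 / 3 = -11201 / 456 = -24.56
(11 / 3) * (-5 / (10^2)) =-11 / 60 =-0.18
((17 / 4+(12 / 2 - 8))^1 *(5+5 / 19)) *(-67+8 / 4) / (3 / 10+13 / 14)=-511875 / 817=-626.53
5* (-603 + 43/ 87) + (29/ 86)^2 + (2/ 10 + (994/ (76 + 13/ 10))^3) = -1316515545614180221/ 1486019954367420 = -885.93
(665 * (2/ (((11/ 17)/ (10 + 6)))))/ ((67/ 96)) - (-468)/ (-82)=1423714902/ 30217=47116.36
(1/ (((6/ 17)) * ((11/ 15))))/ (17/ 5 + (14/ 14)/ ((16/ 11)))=0.95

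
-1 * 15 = -15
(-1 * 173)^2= 29929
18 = 18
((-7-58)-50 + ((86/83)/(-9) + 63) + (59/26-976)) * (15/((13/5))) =-498099475/84162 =-5918.34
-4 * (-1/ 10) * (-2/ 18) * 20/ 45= -8/ 405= -0.02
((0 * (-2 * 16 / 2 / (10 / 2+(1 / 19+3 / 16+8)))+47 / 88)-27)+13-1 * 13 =-2329 / 88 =-26.47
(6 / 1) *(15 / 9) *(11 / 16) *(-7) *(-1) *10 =1925 / 4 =481.25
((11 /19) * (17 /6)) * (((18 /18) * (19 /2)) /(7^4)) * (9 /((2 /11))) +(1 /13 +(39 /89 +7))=174153407 /22223656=7.84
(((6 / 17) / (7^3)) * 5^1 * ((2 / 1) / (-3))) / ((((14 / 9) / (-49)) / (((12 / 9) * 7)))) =120 / 119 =1.01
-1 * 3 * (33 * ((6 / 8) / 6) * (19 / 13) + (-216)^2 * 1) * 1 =-14558553 / 104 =-139986.09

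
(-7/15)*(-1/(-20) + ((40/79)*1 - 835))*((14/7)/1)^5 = 73831576/5925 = 12461.03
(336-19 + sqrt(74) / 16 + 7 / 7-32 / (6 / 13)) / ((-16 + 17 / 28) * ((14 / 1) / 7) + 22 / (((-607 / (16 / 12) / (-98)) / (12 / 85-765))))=-538858180 / 7916121903-361165 * sqrt(74) / 21109658408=-0.07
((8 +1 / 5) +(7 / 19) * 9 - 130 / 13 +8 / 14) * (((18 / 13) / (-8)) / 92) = -3123 / 795340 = -0.00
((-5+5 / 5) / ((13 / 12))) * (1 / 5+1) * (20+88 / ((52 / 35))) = -59328 / 169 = -351.05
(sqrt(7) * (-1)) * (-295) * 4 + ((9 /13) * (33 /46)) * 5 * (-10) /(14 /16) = -59400 /2093 + 1180 * sqrt(7) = 3093.61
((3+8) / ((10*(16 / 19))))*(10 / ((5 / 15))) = 627 / 16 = 39.19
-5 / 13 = -0.38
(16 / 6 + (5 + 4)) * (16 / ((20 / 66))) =616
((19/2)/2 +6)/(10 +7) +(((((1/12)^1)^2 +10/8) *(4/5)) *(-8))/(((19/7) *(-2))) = 2.11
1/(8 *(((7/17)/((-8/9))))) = -17/63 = -0.27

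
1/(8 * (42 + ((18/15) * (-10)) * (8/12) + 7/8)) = 0.00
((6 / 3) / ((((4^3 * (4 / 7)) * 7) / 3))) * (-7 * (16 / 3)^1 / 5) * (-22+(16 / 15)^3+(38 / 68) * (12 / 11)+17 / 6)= 153242047 / 50490000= 3.04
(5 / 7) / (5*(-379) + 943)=-0.00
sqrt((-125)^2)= 125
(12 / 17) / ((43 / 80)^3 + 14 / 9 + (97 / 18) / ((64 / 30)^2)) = 0.24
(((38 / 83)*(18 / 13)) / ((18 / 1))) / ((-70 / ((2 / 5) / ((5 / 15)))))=-114 / 188825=-0.00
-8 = -8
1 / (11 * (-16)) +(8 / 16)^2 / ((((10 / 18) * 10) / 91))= 17993 / 4400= 4.09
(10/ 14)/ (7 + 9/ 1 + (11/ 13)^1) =65/ 1533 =0.04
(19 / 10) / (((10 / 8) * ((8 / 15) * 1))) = 2.85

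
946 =946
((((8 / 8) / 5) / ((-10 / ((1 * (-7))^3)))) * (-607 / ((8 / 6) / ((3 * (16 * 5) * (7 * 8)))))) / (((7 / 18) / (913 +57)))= -104693456448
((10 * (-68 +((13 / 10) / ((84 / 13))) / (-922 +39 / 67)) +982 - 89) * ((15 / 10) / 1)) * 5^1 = 1104551297 / 691432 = 1597.48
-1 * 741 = -741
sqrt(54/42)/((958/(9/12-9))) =-99 * sqrt(7)/26824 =-0.01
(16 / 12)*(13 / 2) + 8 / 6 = 10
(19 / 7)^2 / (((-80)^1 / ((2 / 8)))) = -361 / 15680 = -0.02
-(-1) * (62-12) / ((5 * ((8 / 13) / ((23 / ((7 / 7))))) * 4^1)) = 1495 / 16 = 93.44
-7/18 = -0.39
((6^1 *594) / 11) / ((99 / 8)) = 288 / 11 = 26.18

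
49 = 49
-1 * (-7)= 7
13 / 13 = 1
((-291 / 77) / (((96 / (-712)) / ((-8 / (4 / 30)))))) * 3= -388485 / 77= -5045.26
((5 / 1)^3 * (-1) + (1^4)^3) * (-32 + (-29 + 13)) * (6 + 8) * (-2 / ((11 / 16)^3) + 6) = -17165568 / 1331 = -12896.75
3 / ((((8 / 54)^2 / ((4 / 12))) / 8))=729 / 2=364.50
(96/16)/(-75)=-0.08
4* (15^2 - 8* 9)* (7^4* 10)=14694120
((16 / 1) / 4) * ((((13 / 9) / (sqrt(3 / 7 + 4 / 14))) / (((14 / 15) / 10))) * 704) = 183040 * sqrt(35) / 21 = 51565.68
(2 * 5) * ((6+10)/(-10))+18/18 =-15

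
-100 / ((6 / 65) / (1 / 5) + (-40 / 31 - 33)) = 2.96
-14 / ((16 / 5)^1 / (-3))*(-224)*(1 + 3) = -11760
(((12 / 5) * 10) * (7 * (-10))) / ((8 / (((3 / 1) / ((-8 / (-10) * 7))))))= -225 / 2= -112.50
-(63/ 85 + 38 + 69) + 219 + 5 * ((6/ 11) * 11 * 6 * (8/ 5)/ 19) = 204163/ 1615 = 126.42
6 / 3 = 2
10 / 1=10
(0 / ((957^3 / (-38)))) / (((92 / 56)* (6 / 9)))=0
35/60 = 7/12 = 0.58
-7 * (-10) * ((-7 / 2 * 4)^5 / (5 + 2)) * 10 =-53782400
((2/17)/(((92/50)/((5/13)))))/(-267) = -125/1357161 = -0.00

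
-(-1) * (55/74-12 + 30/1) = 1387/74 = 18.74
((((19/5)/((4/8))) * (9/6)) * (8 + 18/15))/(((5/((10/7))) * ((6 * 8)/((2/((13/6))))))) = 0.58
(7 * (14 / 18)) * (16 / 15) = 784 / 135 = 5.81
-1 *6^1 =-6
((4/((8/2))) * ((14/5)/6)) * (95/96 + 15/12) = 301/288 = 1.05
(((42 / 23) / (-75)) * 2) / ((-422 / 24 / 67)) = 22512 / 121325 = 0.19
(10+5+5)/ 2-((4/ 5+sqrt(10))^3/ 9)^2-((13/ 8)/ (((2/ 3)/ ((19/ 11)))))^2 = -1281394478321/ 39204000000-1826144 * sqrt(10)/ 253125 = -55.50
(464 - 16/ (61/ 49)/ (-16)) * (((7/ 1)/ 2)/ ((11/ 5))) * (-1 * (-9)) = 8931195/ 1342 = 6655.14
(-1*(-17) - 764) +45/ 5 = -738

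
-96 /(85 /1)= -96 /85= -1.13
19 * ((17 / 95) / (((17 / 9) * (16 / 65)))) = 117 / 16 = 7.31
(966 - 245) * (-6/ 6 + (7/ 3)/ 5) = -5768/ 15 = -384.53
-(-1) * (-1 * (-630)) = 630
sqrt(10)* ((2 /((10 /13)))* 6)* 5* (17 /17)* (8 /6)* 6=624* sqrt(10)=1973.26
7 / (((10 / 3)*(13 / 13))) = 21 / 10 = 2.10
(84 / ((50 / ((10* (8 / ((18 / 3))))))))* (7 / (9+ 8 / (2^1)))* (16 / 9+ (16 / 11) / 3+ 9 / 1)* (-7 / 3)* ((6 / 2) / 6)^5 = -76489 / 7722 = -9.91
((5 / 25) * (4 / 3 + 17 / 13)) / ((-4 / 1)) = -0.13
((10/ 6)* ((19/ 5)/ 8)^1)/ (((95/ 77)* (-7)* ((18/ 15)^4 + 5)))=-1375/ 106104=-0.01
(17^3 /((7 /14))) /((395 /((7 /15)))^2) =481474 /35105625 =0.01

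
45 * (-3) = -135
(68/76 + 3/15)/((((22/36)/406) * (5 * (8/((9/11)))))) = 855036/57475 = 14.88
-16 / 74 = -0.22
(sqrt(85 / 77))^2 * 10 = 850 / 77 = 11.04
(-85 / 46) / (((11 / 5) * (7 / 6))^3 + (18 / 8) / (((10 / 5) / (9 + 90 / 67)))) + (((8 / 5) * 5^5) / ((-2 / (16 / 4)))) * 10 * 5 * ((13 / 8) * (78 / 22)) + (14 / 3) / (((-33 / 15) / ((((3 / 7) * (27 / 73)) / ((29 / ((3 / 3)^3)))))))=-3621428646701695980 / 1257142849963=-2880681.89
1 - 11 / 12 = 0.08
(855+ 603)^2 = 2125764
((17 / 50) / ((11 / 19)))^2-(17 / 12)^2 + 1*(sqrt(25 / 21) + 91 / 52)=957719 / 10890000 + 5*sqrt(21) / 21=1.18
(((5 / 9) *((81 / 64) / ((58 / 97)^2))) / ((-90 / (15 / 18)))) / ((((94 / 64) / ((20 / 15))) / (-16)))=94090 / 355743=0.26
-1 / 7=-0.14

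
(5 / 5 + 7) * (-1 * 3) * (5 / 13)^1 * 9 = -1080 / 13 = -83.08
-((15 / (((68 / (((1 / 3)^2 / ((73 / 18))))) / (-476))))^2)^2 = -1944810000 / 28398241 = -68.48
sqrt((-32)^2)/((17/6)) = 192/17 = 11.29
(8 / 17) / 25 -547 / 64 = -231963 / 27200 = -8.53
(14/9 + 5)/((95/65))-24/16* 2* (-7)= 4358/171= 25.49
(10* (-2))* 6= -120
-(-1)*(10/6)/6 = 5/18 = 0.28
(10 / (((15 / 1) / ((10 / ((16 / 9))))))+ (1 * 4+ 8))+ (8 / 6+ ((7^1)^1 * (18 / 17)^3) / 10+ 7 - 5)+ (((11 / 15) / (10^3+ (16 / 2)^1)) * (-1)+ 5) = 370138333 / 14856912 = 24.91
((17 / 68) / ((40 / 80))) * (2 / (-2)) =-1 / 2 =-0.50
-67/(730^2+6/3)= -67/532902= -0.00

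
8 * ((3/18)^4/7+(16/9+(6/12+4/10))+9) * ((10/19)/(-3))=-529709/32319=-16.39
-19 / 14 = -1.36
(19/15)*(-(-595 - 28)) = 11837/15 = 789.13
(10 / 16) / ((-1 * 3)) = -5 / 24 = -0.21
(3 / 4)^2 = 9 / 16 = 0.56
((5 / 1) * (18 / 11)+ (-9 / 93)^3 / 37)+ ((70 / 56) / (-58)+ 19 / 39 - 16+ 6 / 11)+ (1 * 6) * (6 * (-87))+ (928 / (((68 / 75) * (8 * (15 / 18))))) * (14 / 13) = -5545545049488299 / 1865009309592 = -2973.47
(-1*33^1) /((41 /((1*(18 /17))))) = -594 /697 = -0.85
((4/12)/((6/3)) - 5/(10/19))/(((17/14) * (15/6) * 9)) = -784/2295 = -0.34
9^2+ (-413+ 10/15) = -994/3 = -331.33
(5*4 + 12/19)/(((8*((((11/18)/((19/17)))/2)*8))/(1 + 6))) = 3087/374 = 8.25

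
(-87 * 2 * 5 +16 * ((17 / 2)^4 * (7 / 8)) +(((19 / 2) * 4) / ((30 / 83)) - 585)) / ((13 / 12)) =8607721 / 130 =66213.24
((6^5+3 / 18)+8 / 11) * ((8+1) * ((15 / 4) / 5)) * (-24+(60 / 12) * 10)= 60053175 / 44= 1364844.89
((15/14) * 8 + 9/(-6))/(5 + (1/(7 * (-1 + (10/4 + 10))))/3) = 6831/4834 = 1.41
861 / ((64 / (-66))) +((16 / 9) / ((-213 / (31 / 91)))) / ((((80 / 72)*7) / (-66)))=-6424999163 / 7236320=-887.88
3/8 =0.38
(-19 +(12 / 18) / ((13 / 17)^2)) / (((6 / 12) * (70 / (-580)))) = 1050380 / 3549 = 295.97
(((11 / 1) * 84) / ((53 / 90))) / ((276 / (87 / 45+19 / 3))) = 57288 / 1219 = 47.00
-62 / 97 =-0.64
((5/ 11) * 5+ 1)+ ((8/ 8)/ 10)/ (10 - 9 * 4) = 9349/ 2860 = 3.27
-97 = -97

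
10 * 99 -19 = 971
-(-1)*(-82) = -82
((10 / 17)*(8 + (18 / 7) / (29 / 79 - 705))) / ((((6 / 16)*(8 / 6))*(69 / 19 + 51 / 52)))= 2368064240 / 1161027903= 2.04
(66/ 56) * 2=33/ 14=2.36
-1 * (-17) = 17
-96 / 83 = -1.16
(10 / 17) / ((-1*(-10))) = 1 / 17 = 0.06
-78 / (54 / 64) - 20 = -1012 / 9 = -112.44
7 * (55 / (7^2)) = 55 / 7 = 7.86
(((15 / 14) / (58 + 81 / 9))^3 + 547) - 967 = -346623338865 / 825293672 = -420.00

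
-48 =-48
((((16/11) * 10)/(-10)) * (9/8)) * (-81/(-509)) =-1458/5599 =-0.26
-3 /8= -0.38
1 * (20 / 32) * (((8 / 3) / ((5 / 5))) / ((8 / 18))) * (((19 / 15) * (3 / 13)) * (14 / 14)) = 57 / 52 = 1.10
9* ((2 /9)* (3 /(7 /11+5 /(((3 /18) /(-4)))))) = -66 /1313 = -0.05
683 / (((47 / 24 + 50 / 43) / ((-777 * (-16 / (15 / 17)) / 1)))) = 49655695488 / 16105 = 3083247.16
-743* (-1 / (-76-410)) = -743 / 486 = -1.53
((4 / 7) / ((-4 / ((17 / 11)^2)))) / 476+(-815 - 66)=-20893813 / 23716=-881.00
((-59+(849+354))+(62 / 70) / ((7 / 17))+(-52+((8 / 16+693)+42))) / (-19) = -896529 / 9310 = -96.30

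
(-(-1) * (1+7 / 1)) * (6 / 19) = 48 / 19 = 2.53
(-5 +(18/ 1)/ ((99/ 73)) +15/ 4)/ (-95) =-529/ 4180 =-0.13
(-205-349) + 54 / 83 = -45928 / 83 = -553.35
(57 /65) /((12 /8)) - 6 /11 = 28 /715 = 0.04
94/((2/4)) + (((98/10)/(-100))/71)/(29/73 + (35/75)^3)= 6562527709/34907576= 188.00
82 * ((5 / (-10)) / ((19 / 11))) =-451 / 19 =-23.74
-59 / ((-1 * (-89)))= -59 / 89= -0.66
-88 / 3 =-29.33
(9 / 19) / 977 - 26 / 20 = -241229 / 185630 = -1.30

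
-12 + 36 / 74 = -426 / 37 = -11.51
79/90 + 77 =7009/90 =77.88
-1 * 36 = -36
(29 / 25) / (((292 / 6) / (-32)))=-1392 / 1825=-0.76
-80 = -80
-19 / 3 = -6.33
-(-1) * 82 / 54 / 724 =41 / 19548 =0.00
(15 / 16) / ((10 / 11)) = 33 / 32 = 1.03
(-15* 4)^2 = 3600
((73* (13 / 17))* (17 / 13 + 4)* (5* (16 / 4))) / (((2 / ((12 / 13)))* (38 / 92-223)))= -9268080 / 754273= -12.29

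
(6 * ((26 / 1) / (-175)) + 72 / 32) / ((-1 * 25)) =-951 / 17500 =-0.05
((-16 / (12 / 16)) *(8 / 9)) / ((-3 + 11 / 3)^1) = -28.44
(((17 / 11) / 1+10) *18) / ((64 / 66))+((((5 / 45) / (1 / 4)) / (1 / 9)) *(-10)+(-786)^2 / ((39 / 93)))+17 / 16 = 1473381.22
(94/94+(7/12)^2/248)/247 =0.00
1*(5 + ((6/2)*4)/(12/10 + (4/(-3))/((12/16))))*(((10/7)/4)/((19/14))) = -1025/247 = -4.15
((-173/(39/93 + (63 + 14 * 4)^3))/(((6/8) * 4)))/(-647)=5363/101397727422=0.00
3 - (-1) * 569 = 572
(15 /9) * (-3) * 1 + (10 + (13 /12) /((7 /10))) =275 /42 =6.55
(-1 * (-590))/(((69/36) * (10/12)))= 8496/23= 369.39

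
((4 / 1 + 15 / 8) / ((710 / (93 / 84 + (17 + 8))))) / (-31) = -34357 / 4930240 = -0.01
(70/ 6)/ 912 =0.01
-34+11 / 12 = -397 / 12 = -33.08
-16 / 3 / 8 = -2 / 3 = -0.67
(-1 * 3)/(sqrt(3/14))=-sqrt(42)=-6.48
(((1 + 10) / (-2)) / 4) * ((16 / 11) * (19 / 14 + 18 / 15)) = -179 / 35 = -5.11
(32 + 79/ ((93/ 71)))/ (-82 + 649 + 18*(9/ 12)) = 17170/ 107973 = 0.16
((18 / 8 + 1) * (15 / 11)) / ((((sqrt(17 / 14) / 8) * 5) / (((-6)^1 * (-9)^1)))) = 4212 * sqrt(238) / 187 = 347.48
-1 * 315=-315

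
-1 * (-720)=720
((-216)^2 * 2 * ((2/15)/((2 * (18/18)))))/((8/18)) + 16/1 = 70064/5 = 14012.80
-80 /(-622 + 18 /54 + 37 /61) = 7320 /56827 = 0.13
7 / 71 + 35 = 2492 / 71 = 35.10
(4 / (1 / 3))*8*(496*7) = 333312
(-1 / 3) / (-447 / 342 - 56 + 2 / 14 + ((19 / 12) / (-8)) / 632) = 0.01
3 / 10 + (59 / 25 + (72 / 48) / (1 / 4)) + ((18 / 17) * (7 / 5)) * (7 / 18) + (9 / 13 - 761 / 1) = -8299337 / 11050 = -751.07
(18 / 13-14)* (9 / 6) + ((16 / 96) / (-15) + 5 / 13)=-18.55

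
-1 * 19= -19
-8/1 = -8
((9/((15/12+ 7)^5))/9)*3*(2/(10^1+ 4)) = 1024/91315917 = 0.00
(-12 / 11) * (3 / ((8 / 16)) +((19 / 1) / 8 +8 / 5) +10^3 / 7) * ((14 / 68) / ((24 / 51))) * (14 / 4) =-898653 / 3520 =-255.30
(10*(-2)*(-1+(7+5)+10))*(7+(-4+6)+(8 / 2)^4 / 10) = -14532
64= 64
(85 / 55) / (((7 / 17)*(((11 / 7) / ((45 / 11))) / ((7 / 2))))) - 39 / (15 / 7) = 212933 / 13310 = 16.00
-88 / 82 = -44 / 41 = -1.07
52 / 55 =0.95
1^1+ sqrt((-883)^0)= 2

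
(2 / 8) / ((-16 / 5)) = -5 / 64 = -0.08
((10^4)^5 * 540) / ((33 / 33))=54000000000000000000000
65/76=0.86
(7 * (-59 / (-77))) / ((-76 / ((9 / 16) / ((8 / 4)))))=-531 / 26752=-0.02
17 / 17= 1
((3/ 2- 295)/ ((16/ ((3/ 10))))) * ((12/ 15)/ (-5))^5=28176/ 48828125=0.00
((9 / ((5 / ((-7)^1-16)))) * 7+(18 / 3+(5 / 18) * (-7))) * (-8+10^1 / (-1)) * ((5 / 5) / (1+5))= 25717 / 30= 857.23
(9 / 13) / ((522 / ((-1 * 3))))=-3 / 754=-0.00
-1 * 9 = -9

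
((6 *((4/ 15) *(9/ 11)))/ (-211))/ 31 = -72/ 359755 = -0.00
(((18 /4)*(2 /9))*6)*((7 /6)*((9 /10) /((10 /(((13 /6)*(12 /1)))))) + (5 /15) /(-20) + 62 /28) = 5174 /175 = 29.57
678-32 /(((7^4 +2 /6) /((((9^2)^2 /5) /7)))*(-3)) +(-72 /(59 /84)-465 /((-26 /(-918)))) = -765914604909 /48347845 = -15841.75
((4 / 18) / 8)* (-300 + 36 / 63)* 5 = -2620 / 63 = -41.59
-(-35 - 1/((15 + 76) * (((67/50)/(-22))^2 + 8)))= 30846307465/881288499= 35.00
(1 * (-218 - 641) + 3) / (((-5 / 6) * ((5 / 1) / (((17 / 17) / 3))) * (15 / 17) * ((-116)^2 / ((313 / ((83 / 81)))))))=15372369 / 8725375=1.76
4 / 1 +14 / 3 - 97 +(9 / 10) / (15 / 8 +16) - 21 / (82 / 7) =-15843409 / 175890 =-90.08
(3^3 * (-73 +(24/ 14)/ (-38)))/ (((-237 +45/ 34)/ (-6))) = -17836740/ 355243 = -50.21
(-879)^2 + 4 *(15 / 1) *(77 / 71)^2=3895239021 / 5041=772711.57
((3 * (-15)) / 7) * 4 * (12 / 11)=-28.05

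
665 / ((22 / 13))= 8645 / 22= 392.95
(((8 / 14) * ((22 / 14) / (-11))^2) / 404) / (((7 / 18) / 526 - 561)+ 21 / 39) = -123084 / 2389804293751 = -0.00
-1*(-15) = 15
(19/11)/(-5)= -19/55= -0.35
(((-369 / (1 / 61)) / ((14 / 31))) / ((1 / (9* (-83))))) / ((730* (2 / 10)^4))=65155114125 / 2044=31876278.93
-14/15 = -0.93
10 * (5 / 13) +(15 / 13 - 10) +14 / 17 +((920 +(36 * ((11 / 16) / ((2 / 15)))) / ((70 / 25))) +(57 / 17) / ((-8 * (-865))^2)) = 5596582334099 / 5698481600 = 982.12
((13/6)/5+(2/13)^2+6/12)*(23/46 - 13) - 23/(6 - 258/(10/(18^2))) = -28139165/2352818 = -11.96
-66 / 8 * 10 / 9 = -55 / 6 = -9.17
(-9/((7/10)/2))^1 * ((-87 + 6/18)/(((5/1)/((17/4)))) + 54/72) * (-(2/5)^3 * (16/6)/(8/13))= -520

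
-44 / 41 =-1.07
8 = 8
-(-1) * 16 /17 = 16 /17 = 0.94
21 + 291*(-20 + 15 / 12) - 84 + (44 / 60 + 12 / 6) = -330991 / 60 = -5516.52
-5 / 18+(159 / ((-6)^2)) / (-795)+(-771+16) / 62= -23177 / 1860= -12.46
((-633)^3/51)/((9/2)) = -1105168.35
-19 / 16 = -1.19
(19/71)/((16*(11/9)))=171/12496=0.01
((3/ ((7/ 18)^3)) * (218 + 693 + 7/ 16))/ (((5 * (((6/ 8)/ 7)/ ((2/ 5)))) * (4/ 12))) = 127572084/ 1225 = 104140.48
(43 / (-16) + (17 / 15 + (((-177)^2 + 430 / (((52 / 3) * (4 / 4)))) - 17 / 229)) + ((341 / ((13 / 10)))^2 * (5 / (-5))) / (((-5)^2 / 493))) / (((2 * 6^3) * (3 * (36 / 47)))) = -578638547100791 / 433352125440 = -1335.26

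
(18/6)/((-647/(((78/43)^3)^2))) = -0.17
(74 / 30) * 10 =24.67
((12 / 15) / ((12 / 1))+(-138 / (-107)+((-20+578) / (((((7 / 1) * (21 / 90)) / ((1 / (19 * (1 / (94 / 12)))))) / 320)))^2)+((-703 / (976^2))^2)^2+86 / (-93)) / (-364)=-24044629879541867879030601230032055241081809 / 4308387555620956563412171397886115840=-5580888.34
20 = 20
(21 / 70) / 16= 3 / 160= 0.02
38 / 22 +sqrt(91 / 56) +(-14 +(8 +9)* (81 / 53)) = sqrt(26) / 4 +7992 / 583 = 14.98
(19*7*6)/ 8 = 99.75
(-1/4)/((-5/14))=7/10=0.70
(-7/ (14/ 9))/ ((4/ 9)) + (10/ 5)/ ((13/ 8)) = -925/ 104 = -8.89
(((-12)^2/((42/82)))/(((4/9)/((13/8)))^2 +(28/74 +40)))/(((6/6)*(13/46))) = 1763530704/71712389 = 24.59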